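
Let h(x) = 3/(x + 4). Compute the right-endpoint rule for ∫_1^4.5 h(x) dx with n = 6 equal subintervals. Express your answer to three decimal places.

Δx = (4.5 − 1)/6 = 7/12.
Right endpoints: 19/12, 13/6, 2.75, 10/3, 47/12, 4.5.
h(19/12) = 36/67, h(13/6) = 18/37, h(2.75) = 4/9, h(10/3) = 9/22, h(47/12) = 36/95, h(4.5) = 6/17.
Sum = Δx · [h(19/12) + h(13/6) + h(2.75) + ...].
Sum ≈ 1.522.

1.522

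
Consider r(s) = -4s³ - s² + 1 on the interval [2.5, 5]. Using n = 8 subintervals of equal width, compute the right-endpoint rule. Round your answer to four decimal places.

-693.0566

Δs = (5 − 2.5)/8 = 0.3125.
Right endpoints: 2.8125, 3.125, 3.4375, 3.75, 4.0625, 4.375, 4.6875, 5.
r(2.8125) = -98201/1024, r(3.125) = -130.8359375, r(3.4375) = -177451/1024, r(3.75) = -224, r(4.0625) = -290501/1024, r(4.375) = -353.1015625, r(4.6875) = -443351/1024, r(5) = -524.
Sum = Δs · [r(2.8125) + r(3.125) + r(3.4375) + ...].
Sum ≈ -693.0566.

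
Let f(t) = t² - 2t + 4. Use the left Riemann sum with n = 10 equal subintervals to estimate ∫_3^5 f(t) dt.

Δt = (5 − 3)/10 = 0.2.
Left endpoints: 3, 3.2, 3.4, 3.6, 3.8, 4, 4.2, 4.4, 4.6, 4.8.
f(3) = 7, f(3.2) = 7.84, f(3.4) = 8.76, f(3.6) = 9.76, f(3.8) = 10.84, f(4) = 12, f(4.2) = 13.24, f(4.4) = 14.56, f(4.6) = 15.96, f(4.8) = 17.44.
Sum = Δt · [f(3) + f(3.2) + f(3.4) + ...].
Sum = 23.48.

23.48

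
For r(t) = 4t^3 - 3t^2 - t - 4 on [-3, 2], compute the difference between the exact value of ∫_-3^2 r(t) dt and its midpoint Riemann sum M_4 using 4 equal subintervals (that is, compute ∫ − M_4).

Exact integral: ∫_-3^2 r(t) dt = -117.5.
M_4 = -111.640625.
Error = -117.5 − (-111.640625) = -5.859375.

-5.859375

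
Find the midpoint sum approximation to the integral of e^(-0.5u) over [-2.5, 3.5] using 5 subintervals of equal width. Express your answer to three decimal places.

Δu = (3.5 − (-2.5))/5 = 1.2.
Midpoints: -1.9, -0.7, 0.5, 1.7, 2.9.
f(-1.9) ≈ 2.586, f(-0.7) ≈ 1.419, f(0.5) ≈ 0.779, f(1.7) ≈ 0.427, f(2.9) ≈ 0.235.
Sum = Δu · [f(-1.9) + f(-0.7) + f(0.5) + f(1.7) + f(2.9)].
Sum ≈ 6.535.

6.535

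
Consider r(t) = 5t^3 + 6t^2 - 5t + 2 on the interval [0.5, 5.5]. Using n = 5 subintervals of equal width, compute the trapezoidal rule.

1453.75

Δt = (5.5 − 0.5)/5 = 1.
r(0.5) = 1.625, r(1.5) = 24.875, r(2.5) = 105.125, r(3.5) = 272.375, r(4.5) = 556.625, r(5.5) = 987.875.
T_5 = (Δt/2)·[r(t_0) + 2r(t_1) + ... + 2r(t_{4}) + r(t_5)].
Sum = 1453.75.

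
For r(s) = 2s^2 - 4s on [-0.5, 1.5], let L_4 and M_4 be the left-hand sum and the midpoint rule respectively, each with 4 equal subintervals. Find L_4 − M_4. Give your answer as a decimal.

L_4 = -0.5.
M_4 = -1.75.
L_4 − M_4 = 1.25.

1.25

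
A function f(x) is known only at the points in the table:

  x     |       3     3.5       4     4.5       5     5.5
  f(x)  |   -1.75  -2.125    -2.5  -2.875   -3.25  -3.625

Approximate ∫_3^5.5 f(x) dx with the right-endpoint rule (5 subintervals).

Δx = 0.5.
Sum = 0.5·[(-2.125) + (-2.5) + (-2.875) + (-3.25) + (-3.625)] = -7.1875.

-7.1875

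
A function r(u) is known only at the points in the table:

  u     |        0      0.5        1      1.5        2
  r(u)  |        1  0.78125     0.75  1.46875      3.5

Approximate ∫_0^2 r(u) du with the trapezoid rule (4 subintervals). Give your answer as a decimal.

Δu = 0.5.
T_4 = (0.5/2)·[1 + 2·0.78125 + 2·0.75 + 2·1.46875 + 3.5] = 2.625.

2.625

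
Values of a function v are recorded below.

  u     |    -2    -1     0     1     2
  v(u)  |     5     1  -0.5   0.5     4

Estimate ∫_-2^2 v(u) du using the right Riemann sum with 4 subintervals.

Δu = 1.
Sum = 1·[1 + (-0.5) + 0.5 + 4] = 5.

5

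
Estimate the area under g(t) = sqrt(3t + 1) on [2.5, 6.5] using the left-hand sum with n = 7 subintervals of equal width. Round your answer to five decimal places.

14.65353

Δt = (6.5 − 2.5)/7 = 4/7.
Left endpoints: 2.5, 43/14, 51/14, 59/14, 67/14, 75/14, 83/14.
g(2.5) ≈ 2.91548, g(43/14) ≈ 3.19598, g(51/14) ≈ 3.45378, g(59/14) ≈ 3.69362, g(67/14) ≈ 3.91882, g(75/14) ≈ 4.13176, g(83/14) ≈ 4.33425.
Sum = Δt · [g(2.5) + g(43/14) + g(51/14) + ...].
Sum ≈ 14.65353.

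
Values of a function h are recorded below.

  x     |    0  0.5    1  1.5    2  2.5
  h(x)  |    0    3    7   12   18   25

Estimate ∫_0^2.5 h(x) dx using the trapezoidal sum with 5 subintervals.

26.25

Δx = 0.5.
T_5 = (0.5/2)·[0 + 2·3 + 2·7 + 2·12 + 2·18 + 25] = 26.25.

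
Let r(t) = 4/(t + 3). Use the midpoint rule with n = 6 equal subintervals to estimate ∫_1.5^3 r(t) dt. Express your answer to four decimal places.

Δt = (3 − 1.5)/6 = 0.25.
Midpoints: 1.625, 1.875, 2.125, 2.375, 2.625, 2.875.
r(1.625) = 32/37, r(1.875) = 32/39, r(2.125) = 32/41, r(2.375) = 32/43, r(2.625) = 32/45, r(2.875) = 32/47.
Sum = Δt · [r(1.625) + r(1.875) + r(2.125) + ...].
Sum ≈ 1.1505.

1.1505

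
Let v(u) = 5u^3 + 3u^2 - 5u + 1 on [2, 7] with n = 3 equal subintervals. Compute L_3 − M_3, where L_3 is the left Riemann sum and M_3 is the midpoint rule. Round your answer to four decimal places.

-1242.7083

L_3 ≈ 1884.444444.
M_3 ≈ 3127.152778.
L_3 − M_3 ≈ -1242.7083.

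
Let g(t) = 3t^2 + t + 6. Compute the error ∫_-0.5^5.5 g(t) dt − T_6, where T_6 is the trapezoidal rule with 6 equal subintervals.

Exact integral: ∫_-0.5^5.5 g(t) dt = 217.5.
T_6 = 220.5.
Error = 217.5 − 220.5 = -3.

-3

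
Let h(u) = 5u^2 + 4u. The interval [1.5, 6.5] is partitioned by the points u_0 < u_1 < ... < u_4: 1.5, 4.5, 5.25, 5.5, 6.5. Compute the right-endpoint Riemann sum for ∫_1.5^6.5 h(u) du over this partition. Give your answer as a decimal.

Subinterval widths: 3, 0.75, 0.25, 1.
Right endpoints: 4.5, 5.25, 5.5, 6.5.
h(4.5) = 119.25, h(5.25) = 158.8125, h(5.5) = 173.25, h(6.5) = 237.25.
Sum = Σ Δu_i · h(u_i).
Sum = 757.421875.

757.421875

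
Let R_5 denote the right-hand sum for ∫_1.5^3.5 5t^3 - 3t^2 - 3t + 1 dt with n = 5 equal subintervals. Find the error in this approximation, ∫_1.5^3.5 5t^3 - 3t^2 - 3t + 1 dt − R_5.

Exact integral: ∫_1.5^3.5 f(t) dt = 128.75.
R_5 = 162.89.
Error = 128.75 − 162.89 = -34.14.

-34.14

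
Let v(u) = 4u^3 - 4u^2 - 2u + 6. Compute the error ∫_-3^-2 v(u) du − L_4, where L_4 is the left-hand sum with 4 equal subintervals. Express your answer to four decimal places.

Exact integral: ∫_-3^-2 v(u) du ≈ -79.333333.
L_4 = -91.4375.
Error ≈ -79.333333 − (-91.4375) ≈ 12.1042.

12.1042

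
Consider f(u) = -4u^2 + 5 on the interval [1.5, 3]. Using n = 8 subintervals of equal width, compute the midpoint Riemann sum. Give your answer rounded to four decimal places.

Δu = (3 − 1.5)/8 = 0.1875.
Midpoints: 1.59375, 1.78125, 1.96875, 2.15625, 2.34375, 2.53125, 2.71875, 2.90625.
f(1.59375) = -5.16015625, f(1.78125) = -7.69140625, f(1.96875) = -10.50390625, f(2.15625) = -13.59765625, f(2.34375) = -16.97265625, f(2.53125) = -20.62890625, f(2.71875) = -24.56640625, f(2.90625) = -28.78515625.
Sum = Δu · [f(1.59375) + f(1.78125) + f(1.96875) + ...].
Sum ≈ -23.9824.

-23.9824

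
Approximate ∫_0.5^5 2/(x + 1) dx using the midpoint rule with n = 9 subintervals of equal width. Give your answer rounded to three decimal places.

2.764

Δx = (5 − 0.5)/9 = 0.5.
Midpoints: 0.75, 1.25, 1.75, 2.25, 2.75, 3.25, 3.75, 4.25, 4.75.
f(0.75) = 8/7, f(1.25) = 8/9, f(1.75) = 8/11, f(2.25) = 8/13, f(2.75) = 8/15, f(3.25) = 8/17, f(3.75) = 8/19, f(4.25) = 8/21, f(4.75) = 8/23.
Sum = Δx · [f(0.75) + f(1.25) + f(1.75) + ...].
Sum ≈ 2.764.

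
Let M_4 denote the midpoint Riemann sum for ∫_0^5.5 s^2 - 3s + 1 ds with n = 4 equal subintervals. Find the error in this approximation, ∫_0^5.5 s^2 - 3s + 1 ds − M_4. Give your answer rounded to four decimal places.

Exact integral: ∫_0^5.5 f(s) ds ≈ 15.583333.
M_4 ≈ 14.716797.
Error ≈ 15.583333 − 14.716797 ≈ 0.8665.

0.8665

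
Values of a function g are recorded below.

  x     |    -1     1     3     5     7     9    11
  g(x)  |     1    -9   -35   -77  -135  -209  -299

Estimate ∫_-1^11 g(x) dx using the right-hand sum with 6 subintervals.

Δx = 2.
Sum = 2·[(-9) + (-35) + (-77) + (-135) + (-209) + (-299)] = -1528.

-1528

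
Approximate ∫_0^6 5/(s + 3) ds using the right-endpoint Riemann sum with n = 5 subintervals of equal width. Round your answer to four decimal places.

4.8847

Δs = (6 − 0)/5 = 1.2.
Right endpoints: 1.2, 2.4, 3.6, 4.8, 6.
f(1.2) = 25/21, f(2.4) = 25/27, f(3.6) = 25/33, f(4.8) = 25/39, f(6) = 5/9.
Sum = Δs · [f(1.2) + f(2.4) + f(3.6) + f(4.8) + f(6)].
Sum ≈ 4.8847.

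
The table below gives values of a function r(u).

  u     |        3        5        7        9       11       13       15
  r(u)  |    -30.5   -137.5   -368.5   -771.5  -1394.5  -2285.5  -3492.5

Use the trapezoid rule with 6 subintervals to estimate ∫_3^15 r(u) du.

Δu = 2.
T_6 = (2/2)·[(-30.5) + 2·(-137.5) + 2·(-368.5) + 2·(-771.5) + 2·(-1394.5) + 2·(-2285.5) + (-3492.5)] = -13438.

-13438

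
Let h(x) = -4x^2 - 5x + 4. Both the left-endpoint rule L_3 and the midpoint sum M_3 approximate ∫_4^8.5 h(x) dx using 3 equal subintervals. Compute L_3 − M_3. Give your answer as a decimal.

175.5

L_3 = -677.25.
M_3 = -852.75.
L_3 − M_3 = 175.5.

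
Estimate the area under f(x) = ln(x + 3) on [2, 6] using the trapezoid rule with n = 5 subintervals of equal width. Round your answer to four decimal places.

Δx = (6 − 2)/5 = 0.8.
f(2) ≈ 1.6094, f(2.8) ≈ 1.7579, f(3.6) ≈ 1.8871, f(4.4) ≈ 2.0015, f(5.2) ≈ 2.1041, f(6) ≈ 2.1972.
T_5 = (Δx/2)·[f(x_0) + 2f(x_1) + ... + 2f(x_{4}) + f(x_5)].
Sum ≈ 7.7231.

7.7231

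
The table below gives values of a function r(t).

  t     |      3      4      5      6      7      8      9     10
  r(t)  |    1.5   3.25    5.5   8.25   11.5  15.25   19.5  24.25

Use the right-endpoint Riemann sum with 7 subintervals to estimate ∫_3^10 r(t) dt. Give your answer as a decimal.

Δt = 1.
Sum = 1·[3.25 + 5.5 + 8.25 + 11.5 + 15.25 + 19.5 + 24.25] = 87.5.

87.5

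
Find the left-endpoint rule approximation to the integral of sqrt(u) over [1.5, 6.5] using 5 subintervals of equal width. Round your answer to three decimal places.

Δu = (6.5 − 1.5)/5 = 1.
Left endpoints: 1.5, 2.5, 3.5, 4.5, 5.5.
f(1.5) ≈ 1.225, f(2.5) ≈ 1.581, f(3.5) ≈ 1.871, f(4.5) ≈ 2.121, f(5.5) ≈ 2.345.
Sum = Δu · [f(1.5) + f(2.5) + f(3.5) + f(4.5) + f(5.5)].
Sum ≈ 9.143.

9.143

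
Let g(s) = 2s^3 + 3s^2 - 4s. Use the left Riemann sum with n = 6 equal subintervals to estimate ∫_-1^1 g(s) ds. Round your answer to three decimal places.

Δs = (1 − (-1))/6 = 1/3.
Left endpoints: -1, -2/3, -1/3, 0, 1/3, 2/3.
g(-1) = 5, g(-2/3) = 92/27, g(-1/3) = 43/27, g(0) = 0, g(1/3) = -25/27, g(2/3) = -20/27.
Sum = Δs · [g(-1) + g(-2/3) + g(-1/3) + ...].
Sum ≈ 2.778.

2.778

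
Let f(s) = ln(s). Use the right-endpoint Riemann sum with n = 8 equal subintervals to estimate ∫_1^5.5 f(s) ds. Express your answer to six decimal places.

Δs = (5.5 − 1)/8 = 0.5625.
Right endpoints: 1.5625, 2.125, 2.6875, 3.25, 3.8125, 4.375, 4.9375, 5.5.
f(1.5625) ≈ 0.446287, f(2.125) ≈ 0.753772, f(2.6875) ≈ 0.988611, f(3.25) ≈ 1.178655, f(3.8125) ≈ 1.338285, f(4.375) ≈ 1.475907, f(4.9375) ≈ 1.596859, f(5.5) ≈ 1.704748.
Sum = Δs · [f(1.5625) + f(2.125) + f(2.6875) + ...].
Sum ≈ 5.334257.

5.334257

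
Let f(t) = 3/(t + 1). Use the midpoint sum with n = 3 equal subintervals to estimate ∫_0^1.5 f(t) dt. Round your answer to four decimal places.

2.7238

Δt = (1.5 − 0)/3 = 0.5.
Midpoints: 0.25, 0.75, 1.25.
f(0.25) = 2.4, f(0.75) = 12/7, f(1.25) = 4/3.
Sum = Δt · [f(0.25) + f(0.75) + f(1.25)].
Sum ≈ 2.7238.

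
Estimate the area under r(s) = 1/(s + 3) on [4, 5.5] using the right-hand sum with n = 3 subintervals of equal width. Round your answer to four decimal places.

Δs = (5.5 − 4)/3 = 0.5.
Right endpoints: 4.5, 5, 5.5.
r(4.5) = 2/15, r(5) = 0.125, r(5.5) = 2/17.
Sum = Δs · [r(4.5) + r(5) + r(5.5)].
Sum ≈ 0.1880.

0.1880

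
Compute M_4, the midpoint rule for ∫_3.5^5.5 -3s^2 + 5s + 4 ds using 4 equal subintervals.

Δs = (5.5 − 3.5)/4 = 0.5.
Midpoints: 3.75, 4.25, 4.75, 5.25.
f(3.75) = -19.4375, f(4.25) = -28.9375, f(4.75) = -39.9375, f(5.25) = -52.4375.
Sum = Δs · [f(3.75) + f(4.25) + f(4.75) + f(5.25)].
Sum = -70.375.

-70.375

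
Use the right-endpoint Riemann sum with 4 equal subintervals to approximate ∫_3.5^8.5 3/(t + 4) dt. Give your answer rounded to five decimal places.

1.43690

Δt = (8.5 − 3.5)/4 = 1.25.
Right endpoints: 4.75, 6, 7.25, 8.5.
f(4.75) = 12/35, f(6) = 0.3, f(7.25) = 4/15, f(8.5) = 0.24.
Sum = Δt · [f(4.75) + f(6) + f(7.25) + f(8.5)].
Sum ≈ 1.43690.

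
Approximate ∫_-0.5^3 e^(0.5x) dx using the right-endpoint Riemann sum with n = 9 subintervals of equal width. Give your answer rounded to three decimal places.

Δx = (3 − (-0.5))/9 = 7/18.
Right endpoints: -1/9, 5/18, 2/3, 19/18, 13/9, 11/6, 20/9, 47/18, 3.
f(-1/9) ≈ 0.946, f(5/18) ≈ 1.149, f(2/3) ≈ 1.396, f(19/18) ≈ 1.695, f(13/9) ≈ 2.059, f(11/6) ≈ 2.501, f(20/9) ≈ 3.038, f(47/18) ≈ 3.690, f(3) ≈ 4.482.
Sum = Δx · [f(-1/9) + f(5/18) + f(2/3) + ...].
Sum ≈ 8.149.

8.149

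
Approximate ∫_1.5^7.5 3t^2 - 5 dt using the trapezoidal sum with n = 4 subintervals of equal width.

Δt = (7.5 − 1.5)/4 = 1.5.
f(1.5) = 1.75, f(3) = 22, f(4.5) = 55.75, f(6) = 103, f(7.5) = 163.75.
T_4 = (Δt/2)·[f(t_0) + 2f(t_1) + 2f(t_2) + 2f(t_3) + f(t_4)].
Sum = 395.25.

395.25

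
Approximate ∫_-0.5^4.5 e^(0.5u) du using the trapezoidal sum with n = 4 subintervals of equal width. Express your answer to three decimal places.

Δu = (4.5 − (-0.5))/4 = 1.25.
f(-0.5) ≈ 0.779, f(0.75) ≈ 1.455, f(2) ≈ 2.718, f(3.25) ≈ 5.078, f(4.5) ≈ 9.488.
T_4 = (Δu/2)·[f(u_0) + 2f(u_1) + 2f(u_2) + 2f(u_3) + f(u_4)].
Sum ≈ 17.981.

17.981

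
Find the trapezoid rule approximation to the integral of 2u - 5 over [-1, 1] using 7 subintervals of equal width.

-10

Δu = (1 − (-1))/7 = 2/7.
f(-1) = -7, f(-5/7) = -45/7, f(-3/7) = -41/7, f(-1/7) = -37/7, f(1/7) = -33/7, f(3/7) = -29/7, f(5/7) = -25/7, f(1) = -3.
T_7 = (Δu/2)·[f(u_0) + 2f(u_1) + ... + 2f(u_{6}) + f(u_7)].
Sum = -10.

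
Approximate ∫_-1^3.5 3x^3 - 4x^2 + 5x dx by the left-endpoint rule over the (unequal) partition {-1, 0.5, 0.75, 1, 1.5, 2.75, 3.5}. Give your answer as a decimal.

30.359375

Subinterval widths: 1.5, 0.25, 0.25, 0.5, 1.25, 0.75.
Left endpoints: -1, 0.5, 0.75, 1, 1.5, 2.75.
f(-1) = -12, f(0.5) = 1.875, f(0.75) = 2.765625, f(1) = 4, f(1.5) = 8.625, f(2.75) = 45.890625.
Sum = Σ Δx_i · f(x_i).
Sum = 30.359375.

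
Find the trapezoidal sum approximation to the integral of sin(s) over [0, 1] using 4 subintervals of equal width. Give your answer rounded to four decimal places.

Δs = (1 − 0)/4 = 0.25.
f(0) ≈ 0.0000, f(0.25) ≈ 0.2474, f(0.5) ≈ 0.4794, f(0.75) ≈ 0.6816, f(1) ≈ 0.8415.
T_4 = (Δs/2)·[f(s_0) + 2f(s_1) + 2f(s_2) + 2f(s_3) + f(s_4)].
Sum ≈ 0.4573.

0.4573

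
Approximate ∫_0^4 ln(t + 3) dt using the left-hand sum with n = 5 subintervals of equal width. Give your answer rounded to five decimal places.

Δt = (4 − 0)/5 = 0.8.
Left endpoints: 0, 0.8, 1.6, 2.4, 3.2.
f(0) ≈ 1.09861, f(0.8) ≈ 1.33500, f(1.6) ≈ 1.52606, f(2.4) ≈ 1.68640, f(3.2) ≈ 1.82455.
Sum = Δt · [f(0) + f(0.8) + f(1.6) + f(2.4) + f(3.2)].
Sum ≈ 5.97649.

5.97649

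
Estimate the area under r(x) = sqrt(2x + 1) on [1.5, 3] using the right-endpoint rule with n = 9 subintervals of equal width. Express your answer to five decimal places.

3.56028

Δx = (3 − 1.5)/9 = 1/6.
Right endpoints: 5/3, 11/6, 2, 13/6, 7/3, 2.5, 8/3, 17/6, 3.
r(5/3) ≈ 2.08167, r(11/6) ≈ 2.16025, r(2) ≈ 2.23607, r(13/6) ≈ 2.30940, r(7/3) ≈ 2.38048, r(2.5) ≈ 2.44949, r(8/3) ≈ 2.51661, r(17/6) ≈ 2.58199, r(3) ≈ 2.64575.
Sum = Δx · [r(5/3) + r(11/6) + r(2) + ...].
Sum ≈ 3.56028.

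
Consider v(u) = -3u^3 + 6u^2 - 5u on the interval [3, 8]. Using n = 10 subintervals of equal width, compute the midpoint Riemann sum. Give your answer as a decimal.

-2174.21875

Δu = (8 − 3)/10 = 0.5.
Midpoints: 3.25, 3.75, 4.25, 4.75, 5.25, 5.75, 6.25, 6.75, 7.25, 7.75.
v(3.25) = -55.859375, v(3.75) = -92.578125, v(4.25) = -143.171875, v(4.75) = -209.890625, v(5.25) = -294.984375, v(5.75) = -400.703125, v(6.25) = -529.296875, v(6.75) = -683.015625, v(7.25) = -864.109375, v(7.75) = -1074.828125.
Sum = Δu · [v(3.25) + v(3.75) + v(4.25) + ...].
Sum = -2174.21875.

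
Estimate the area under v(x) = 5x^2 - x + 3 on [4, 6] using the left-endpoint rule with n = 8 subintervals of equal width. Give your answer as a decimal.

237.1875

Δx = (6 − 4)/8 = 0.25.
Left endpoints: 4, 4.25, 4.5, 4.75, 5, 5.25, 5.5, 5.75.
v(4) = 79, v(4.25) = 89.0625, v(4.5) = 99.75, v(4.75) = 111.0625, v(5) = 123, v(5.25) = 135.5625, v(5.5) = 148.75, v(5.75) = 162.5625.
Sum = Δx · [v(4) + v(4.25) + v(4.5) + ...].
Sum = 237.1875.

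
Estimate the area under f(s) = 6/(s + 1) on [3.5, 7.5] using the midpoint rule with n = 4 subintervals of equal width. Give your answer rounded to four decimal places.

Δs = (7.5 − 3.5)/4 = 1.
Midpoints: 4, 5, 6, 7.
f(4) = 1.2, f(5) = 1, f(6) = 6/7, f(7) = 0.75.
Sum = Δs · [f(4) + f(5) + f(6) + f(7)].
Sum ≈ 3.8071.

3.8071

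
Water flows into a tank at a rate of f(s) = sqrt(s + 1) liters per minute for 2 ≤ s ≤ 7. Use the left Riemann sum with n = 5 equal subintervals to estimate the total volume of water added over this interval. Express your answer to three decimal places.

11.063

Δs = (7 − 2)/5 = 1.
Left endpoints: 2, 3, 4, 5, 6.
f(2) ≈ 1.732, f(3) ≈ 2.000, f(4) ≈ 2.236, f(5) ≈ 2.449, f(6) ≈ 2.646.
Sum = Δs · [f(2) + f(3) + f(4) + f(5) + f(6)].
Sum ≈ 11.063.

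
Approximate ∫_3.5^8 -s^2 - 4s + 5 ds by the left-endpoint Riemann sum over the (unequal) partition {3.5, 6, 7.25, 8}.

-179.296875

Subinterval widths: 2.5, 1.25, 0.75.
Left endpoints: 3.5, 6, 7.25.
f(3.5) = -21.25, f(6) = -55, f(7.25) = -76.5625.
Sum = Σ Δs_i · f(s_i).
Sum = -179.296875.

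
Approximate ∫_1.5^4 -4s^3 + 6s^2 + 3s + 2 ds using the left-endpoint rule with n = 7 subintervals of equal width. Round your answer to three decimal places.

-78.265

Δs = (4 − 1.5)/7 = 5/14.
Left endpoints: 1.5, 13/7, 31/14, 18/7, 41/14, 23/7, 51/14.
f(1.5) = 6.5, f(13/7) = 907/343, f(31/14) = -3681/686, f(18/7) = -6388/343, f(41/14) = -26221/686, f(23/7) = -22383/343, f(51/14) = -69161/686.
Sum = Δs · [f(1.5) + f(13/7) + f(31/14) + ...].
Sum ≈ -78.265.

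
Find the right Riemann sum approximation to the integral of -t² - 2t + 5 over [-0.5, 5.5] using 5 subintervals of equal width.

Δt = (5.5 − (-0.5))/5 = 1.2.
Right endpoints: 0.7, 1.9, 3.1, 4.3, 5.5.
f(0.7) = 3.11, f(1.9) = -2.41, f(3.1) = -10.81, f(4.3) = -22.09, f(5.5) = -36.25.
Sum = Δt · [f(0.7) + f(1.9) + f(3.1) + f(4.3) + f(5.5)].
Sum = -82.14.

-82.14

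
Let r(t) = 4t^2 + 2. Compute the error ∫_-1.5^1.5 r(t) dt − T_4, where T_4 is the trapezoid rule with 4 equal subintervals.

Exact integral: ∫_-1.5^1.5 r(t) dt = 15.
T_4 = 16.125.
Error = 15 − 16.125 = -1.125.

-1.125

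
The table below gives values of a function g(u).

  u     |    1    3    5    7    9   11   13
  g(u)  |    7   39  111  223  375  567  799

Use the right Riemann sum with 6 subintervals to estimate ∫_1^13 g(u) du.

Δu = 2.
Sum = 2·[39 + 111 + 223 + 375 + 567 + 799] = 4228.

4228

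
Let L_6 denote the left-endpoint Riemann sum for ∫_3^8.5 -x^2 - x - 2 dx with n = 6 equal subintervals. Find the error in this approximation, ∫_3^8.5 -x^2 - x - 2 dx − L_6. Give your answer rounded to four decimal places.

Exact integral: ∫_3^8.5 f(x) dx ≈ -238.333333.
L_6 ≈ -207.593171.
Error ≈ -238.333333 − (-207.593171) ≈ -30.7402.

-30.7402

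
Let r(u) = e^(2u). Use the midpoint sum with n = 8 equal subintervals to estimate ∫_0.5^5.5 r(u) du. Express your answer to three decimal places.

28072.073

Δu = (5.5 − 0.5)/8 = 0.625.
Midpoints: 0.8125, 1.4375, 2.0625, 2.6875, 3.3125, 3.9375, 4.5625, 5.1875.
r(0.8125) ≈ 5.078, r(1.4375) ≈ 17.725, r(2.0625) ≈ 61.868, r(2.6875) ≈ 215.940, r(3.3125) ≈ 753.704, r(3.9375) ≈ 2630.686, r(4.5625) ≈ 9181.997, r(5.1875) ≈ 32048.319.
Sum = Δu · [r(0.8125) + r(1.4375) + r(2.0625) + ...].
Sum ≈ 28072.073.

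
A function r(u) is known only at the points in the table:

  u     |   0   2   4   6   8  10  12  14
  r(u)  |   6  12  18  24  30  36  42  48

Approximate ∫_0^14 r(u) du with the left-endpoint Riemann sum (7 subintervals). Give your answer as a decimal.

336

Δu = 2.
Sum = 2·[6 + 12 + 18 + 24 + 30 + 36 + 42] = 336.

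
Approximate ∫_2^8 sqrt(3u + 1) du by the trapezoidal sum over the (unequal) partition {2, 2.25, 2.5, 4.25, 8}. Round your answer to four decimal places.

23.5144

Subinterval widths: 0.25, 0.25, 1.75, 3.75.
f(2) ≈ 2.6458, f(2.25) ≈ 2.7839, f(2.5) ≈ 2.9155, f(4.25) ≈ 3.7081, f(8) ≈ 5.0000.
On each subinterval the trapezoid contributes (Δu_i/2)·[f(u_{i-1}) + f(u_i)].
Sum ≈ 23.5144.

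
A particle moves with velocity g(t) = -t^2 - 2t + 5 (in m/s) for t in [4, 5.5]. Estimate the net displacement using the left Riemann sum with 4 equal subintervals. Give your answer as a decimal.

-37.67578125

Δt = (5.5 − 4)/4 = 0.375.
Left endpoints: 4, 4.375, 4.75, 5.125.
g(4) = -19, g(4.375) = -22.890625, g(4.75) = -27.0625, g(5.125) = -31.515625.
Sum = Δt · [g(4) + g(4.375) + g(4.75) + g(5.125)].
Sum = -37.67578125.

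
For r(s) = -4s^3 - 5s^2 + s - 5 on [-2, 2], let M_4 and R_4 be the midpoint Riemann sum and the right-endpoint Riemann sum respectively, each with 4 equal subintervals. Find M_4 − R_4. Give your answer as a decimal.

35

M_4 = -45.
R_4 = -80.
M_4 − R_4 = 35.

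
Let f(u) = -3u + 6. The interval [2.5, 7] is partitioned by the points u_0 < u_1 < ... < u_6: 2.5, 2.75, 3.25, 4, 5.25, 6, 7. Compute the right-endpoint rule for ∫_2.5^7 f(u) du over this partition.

Subinterval widths: 0.25, 0.5, 0.75, 1.25, 0.75, 1.
Right endpoints: 2.75, 3.25, 4, 5.25, 6, 7.
f(2.75) = -2.25, f(3.25) = -3.75, f(4) = -6, f(5.25) = -9.75, f(6) = -12, f(7) = -15.
Sum = Σ Δu_i · f(u_i).
Sum = -43.125.

-43.125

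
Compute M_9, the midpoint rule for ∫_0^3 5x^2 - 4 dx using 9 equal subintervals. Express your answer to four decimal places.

32.8611

Δx = (3 − 0)/9 = 1/3.
Midpoints: 1/6, 0.5, 5/6, 7/6, 1.5, 11/6, 13/6, 2.5, 17/6.
f(1/6) = -139/36, f(0.5) = -2.75, f(5/6) = -19/36, f(7/6) = 101/36, f(1.5) = 7.25, f(11/6) = 461/36, f(13/6) = 701/36, f(2.5) = 27.25, f(17/6) = 1301/36.
Sum = Δx · [f(1/6) + f(0.5) + f(5/6) + ...].
Sum ≈ 32.8611.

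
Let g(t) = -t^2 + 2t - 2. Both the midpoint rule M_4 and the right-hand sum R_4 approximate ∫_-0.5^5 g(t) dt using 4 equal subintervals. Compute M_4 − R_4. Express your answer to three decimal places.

12.053

M_4 ≈ -27.09180.
R_4 = -39.14453125.
M_4 − R_4 ≈ 12.053.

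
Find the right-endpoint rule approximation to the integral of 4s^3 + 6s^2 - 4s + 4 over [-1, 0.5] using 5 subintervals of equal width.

7.98

Δs = (0.5 − (-1))/5 = 0.3.
Right endpoints: -0.7, -0.4, -0.1, 0.2, 0.5.
f(-0.7) = 8.368, f(-0.4) = 6.304, f(-0.1) = 4.456, f(0.2) = 3.472, f(0.5) = 4.
Sum = Δs · [f(-0.7) + f(-0.4) + f(-0.1) + f(0.2) + f(0.5)].
Sum = 7.98.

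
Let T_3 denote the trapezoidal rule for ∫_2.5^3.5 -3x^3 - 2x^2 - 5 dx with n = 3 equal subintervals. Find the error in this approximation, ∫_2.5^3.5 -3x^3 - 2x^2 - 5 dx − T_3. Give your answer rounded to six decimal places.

0.537037

Exact integral: ∫_2.5^3.5 f(x) dx ≈ -106.41666667.
T_3 ≈ -106.95370370.
Error ≈ -106.41666667 − (-106.95370370) ≈ 0.537037.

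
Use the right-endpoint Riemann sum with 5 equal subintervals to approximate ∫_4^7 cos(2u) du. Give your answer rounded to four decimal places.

0.0852

Δu = (7 − 4)/5 = 0.6.
Right endpoints: 4.6, 5.2, 5.8, 6.4, 7.
f(4.6) ≈ -0.9748, f(5.2) ≈ -0.5610, f(5.8) ≈ 0.5683, f(6.4) ≈ 0.9728, f(7) ≈ 0.1367.
Sum = Δu · [f(4.6) + f(5.2) + f(5.8) + f(6.4) + f(7)].
Sum ≈ 0.0852.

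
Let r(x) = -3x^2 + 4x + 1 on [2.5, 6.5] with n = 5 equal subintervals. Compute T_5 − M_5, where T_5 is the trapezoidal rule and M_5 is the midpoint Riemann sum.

T_5 = -184.28.
M_5 = -182.36.
T_5 − M_5 = -1.92.

-1.92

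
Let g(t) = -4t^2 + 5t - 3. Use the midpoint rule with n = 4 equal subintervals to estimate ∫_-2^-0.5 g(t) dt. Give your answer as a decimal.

Δt = (-0.5 − (-2))/4 = 0.375.
Midpoints: -1.8125, -1.4375, -1.0625, -0.6875.
g(-1.8125) = -25.203125, g(-1.4375) = -18.453125, g(-1.0625) = -12.828125, g(-0.6875) = -8.328125.
Sum = Δt · [g(-1.8125) + g(-1.4375) + g(-1.0625) + g(-0.6875)].
Sum = -24.3046875.

-24.3046875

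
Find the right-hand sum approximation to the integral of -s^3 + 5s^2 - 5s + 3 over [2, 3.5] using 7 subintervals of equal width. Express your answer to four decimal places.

Δs = (3.5 − 2)/7 = 3/14.
Right endpoints: 31/14, 17/7, 37/14, 20/7, 43/14, 23/7, 3.5.
f(31/14) = 15331/2744, f(17/7) = 2066/343, f(37/14) = 17149/2744, f(20/7) = 2129/343, f(43/14) = 16015/2744, f(23/7) = 1742/343, f(3.5) = 3.875.
Sum = Δs · [f(31/14) + f(17/7) + f(37/14) + ...].
Sum ≈ 8.3265.

8.3265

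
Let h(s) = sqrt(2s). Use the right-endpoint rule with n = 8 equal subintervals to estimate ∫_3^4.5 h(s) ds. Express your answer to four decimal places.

Δs = (4.5 − 3)/8 = 0.1875.
Right endpoints: 3.1875, 3.375, 3.5625, 3.75, 3.9375, 4.125, 4.3125, 4.5.
h(3.1875) ≈ 2.5249, h(3.375) ≈ 2.5981, h(3.5625) ≈ 2.6693, h(3.75) ≈ 2.7386, h(3.9375) ≈ 2.8062, h(4.125) ≈ 2.8723, h(4.3125) ≈ 2.9368, h(4.5) ≈ 3.0000.
Sum = Δs · [h(3.1875) + h(3.375) + h(3.5625) + ...].
Sum ≈ 4.1524.

4.1524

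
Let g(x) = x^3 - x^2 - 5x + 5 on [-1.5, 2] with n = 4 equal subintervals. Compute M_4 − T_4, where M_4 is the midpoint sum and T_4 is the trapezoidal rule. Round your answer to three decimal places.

M_4 ≈ 12.12354.
T_4 ≈ 11.95605.
M_4 − T_4 ≈ 0.167.

0.167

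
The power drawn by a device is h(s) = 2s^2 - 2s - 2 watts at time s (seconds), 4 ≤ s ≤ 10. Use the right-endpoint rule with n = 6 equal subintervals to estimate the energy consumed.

Δs = (10 − 4)/6 = 1.
Right endpoints: 5, 6, 7, 8, 9, 10.
h(5) = 38, h(6) = 58, h(7) = 82, h(8) = 110, h(9) = 142, h(10) = 178.
Sum = Δs · [h(5) + h(6) + h(7) + ...].
Sum = 608.

608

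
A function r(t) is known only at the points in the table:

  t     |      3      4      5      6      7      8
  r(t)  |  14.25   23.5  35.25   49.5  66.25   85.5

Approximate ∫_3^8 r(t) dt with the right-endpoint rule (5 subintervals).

Δt = 1.
Sum = 1·[23.5 + 35.25 + 49.5 + 66.25 + 85.5] = 260.

260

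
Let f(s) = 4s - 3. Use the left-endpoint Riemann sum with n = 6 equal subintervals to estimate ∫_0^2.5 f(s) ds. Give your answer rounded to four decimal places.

Δs = (2.5 − 0)/6 = 5/12.
Left endpoints: 0, 5/12, 5/6, 1.25, 5/3, 25/12.
f(0) = -3, f(5/12) = -4/3, f(5/6) = 1/3, f(1.25) = 2, f(5/3) = 11/3, f(25/12) = 16/3.
Sum = Δs · [f(0) + f(5/12) + f(5/6) + ...].
Sum ≈ 2.9167.

2.9167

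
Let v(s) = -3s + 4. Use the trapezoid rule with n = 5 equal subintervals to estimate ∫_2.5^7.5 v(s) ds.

Δs = (7.5 − 2.5)/5 = 1.
v(2.5) = -3.5, v(3.5) = -6.5, v(4.5) = -9.5, v(5.5) = -12.5, v(6.5) = -15.5, v(7.5) = -18.5.
T_5 = (Δs/2)·[v(s_0) + 2v(s_1) + ... + 2v(s_{4}) + v(s_5)].
Sum = -55.

-55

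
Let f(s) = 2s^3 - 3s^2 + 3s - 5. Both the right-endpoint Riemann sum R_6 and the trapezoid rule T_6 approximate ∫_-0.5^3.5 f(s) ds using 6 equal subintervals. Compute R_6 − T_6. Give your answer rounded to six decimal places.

R_6 ≈ 52.44444444.
T_6 ≈ 31.77777778.
R_6 − T_6 ≈ 20.666667.

20.666667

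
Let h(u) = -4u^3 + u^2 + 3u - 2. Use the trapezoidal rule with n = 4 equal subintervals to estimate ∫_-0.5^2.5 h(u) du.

Δu = (2.5 − (-0.5))/4 = 0.75.
h(-0.5) = -2.75, h(0.25) = -1.25, h(1) = -2, h(1.75) = -15.125, h(2.5) = -50.75.
T_4 = (Δu/2)·[h(u_0) + 2h(u_1) + 2h(u_2) + 2h(u_3) + h(u_4)].
Sum = -33.84375.

-33.84375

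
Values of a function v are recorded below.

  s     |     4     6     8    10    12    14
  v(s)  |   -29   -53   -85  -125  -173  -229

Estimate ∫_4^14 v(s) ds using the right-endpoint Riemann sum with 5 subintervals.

-1330

Δs = 2.
Sum = 2·[(-53) + (-85) + (-125) + (-173) + (-229)] = -1330.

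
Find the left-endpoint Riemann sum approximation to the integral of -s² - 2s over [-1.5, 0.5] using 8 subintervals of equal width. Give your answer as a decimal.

1.0625

Δs = (0.5 − (-1.5))/8 = 0.25.
Left endpoints: -1.5, -1.25, -1, -0.75, -0.5, -0.25, 0, 0.25.
f(-1.5) = 0.75, f(-1.25) = 0.9375, f(-1) = 1, f(-0.75) = 0.9375, f(-0.5) = 0.75, f(-0.25) = 0.4375, f(0) = 0, f(0.25) = -0.5625.
Sum = Δs · [f(-1.5) + f(-1.25) + f(-1) + ...].
Sum = 1.0625.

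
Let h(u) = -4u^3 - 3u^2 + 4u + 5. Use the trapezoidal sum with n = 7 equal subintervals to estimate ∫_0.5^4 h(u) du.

Δu = (4 − 0.5)/7 = 0.5.
h(0.5) = 5.75, h(1) = 2, h(1.5) = -9.25, h(2) = -31, h(2.5) = -66.25, h(3) = -118, h(3.5) = -189.25, h(4) = -283.
T_7 = (Δu/2)·[h(u_0) + 2h(u_1) + ... + 2h(u_{6}) + h(u_7)].
Sum = -275.1875.

-275.1875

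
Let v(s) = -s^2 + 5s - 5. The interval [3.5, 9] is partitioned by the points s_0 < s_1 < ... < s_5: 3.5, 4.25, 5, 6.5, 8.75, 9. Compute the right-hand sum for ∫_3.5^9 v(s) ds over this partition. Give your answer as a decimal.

Subinterval widths: 0.75, 0.75, 1.5, 2.25, 0.25.
Right endpoints: 4.25, 5, 6.5, 8.75, 9.
v(4.25) = -1.8125, v(5) = -5, v(6.5) = -14.75, v(8.75) = -37.8125, v(9) = -41.
Sum = Σ Δs_i · v(s_i).
Sum = -122.5625.

-122.5625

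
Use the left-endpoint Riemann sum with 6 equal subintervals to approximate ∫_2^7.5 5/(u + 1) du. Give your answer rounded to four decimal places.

5.7353

Δu = (7.5 − 2)/6 = 11/12.
Left endpoints: 2, 35/12, 23/6, 4.75, 17/3, 79/12.
f(2) = 5/3, f(35/12) = 60/47, f(23/6) = 30/29, f(4.75) = 20/23, f(17/3) = 0.75, f(79/12) = 60/91.
Sum = Δu · [f(2) + f(35/12) + f(23/6) + ...].
Sum ≈ 5.7353.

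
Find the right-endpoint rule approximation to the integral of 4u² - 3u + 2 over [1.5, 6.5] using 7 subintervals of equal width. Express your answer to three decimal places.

Δu = (6.5 − 1.5)/7 = 5/7.
Right endpoints: 31/14, 41/14, 51/14, 61/14, 71/14, 81/14, 6.5.
f(31/14) = 1467/98, f(41/14) = 2697/98, f(51/14) = 4327/98, f(61/14) = 6357/98, f(71/14) = 8787/98, f(81/14) = 11617/98, f(6.5) = 151.5.
Sum = Δu · [f(31/14) + f(41/14) + f(51/14) + ...].
Sum ≈ 365.153.

365.153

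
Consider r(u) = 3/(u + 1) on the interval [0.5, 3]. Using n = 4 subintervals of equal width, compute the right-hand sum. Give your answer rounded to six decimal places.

Δu = (3 − 0.5)/4 = 0.625.
Right endpoints: 1.125, 1.75, 2.375, 3.
r(1.125) = 24/17, r(1.75) = 12/11, r(2.375) = 8/9, r(3) = 0.75.
Sum = Δu · [r(1.125) + r(1.75) + r(2.375) + r(3)].
Sum ≈ 2.588477.

2.588477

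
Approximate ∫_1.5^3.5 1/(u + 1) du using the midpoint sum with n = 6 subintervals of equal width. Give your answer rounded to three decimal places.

Δu = (3.5 − 1.5)/6 = 1/3.
Midpoints: 5/3, 2, 7/3, 8/3, 3, 10/3.
f(5/3) = 0.375, f(2) = 1/3, f(7/3) = 0.3, f(8/3) = 3/11, f(3) = 0.25, f(10/3) = 3/13.
Sum = Δu · [f(5/3) + f(2) + f(7/3) + ...].
Sum ≈ 0.587.

0.587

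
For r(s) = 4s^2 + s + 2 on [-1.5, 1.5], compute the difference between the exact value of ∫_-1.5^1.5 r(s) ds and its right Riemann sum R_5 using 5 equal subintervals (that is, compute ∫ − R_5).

-1.62

Exact integral: ∫_-1.5^1.5 r(s) ds = 15.
R_5 = 16.62.
Error = 15 − 16.62 = -1.62.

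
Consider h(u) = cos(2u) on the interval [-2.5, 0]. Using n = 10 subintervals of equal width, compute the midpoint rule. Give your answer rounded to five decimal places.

-0.48449

Δu = (0 − (-2.5))/10 = 0.25.
Midpoints: -2.375, -2.125, -1.875, -1.625, -1.375, -1.125, -0.875, -0.625, -0.375, -0.125.
h(-2.375) ≈ 0.03760, h(-2.125) ≈ -0.44609, h(-1.875) ≈ -0.82056, h(-1.625) ≈ -0.99413, h(-1.375) ≈ -0.92430, h(-1.125) ≈ -0.62817, h(-0.875) ≈ -0.17825, h(-0.625) ≈ 0.31532, h(-0.375) ≈ 0.73169, h(-0.125) ≈ 0.96891.
Sum = Δu · [h(-2.375) + h(-2.125) + h(-1.875) + ...].
Sum ≈ -0.48449.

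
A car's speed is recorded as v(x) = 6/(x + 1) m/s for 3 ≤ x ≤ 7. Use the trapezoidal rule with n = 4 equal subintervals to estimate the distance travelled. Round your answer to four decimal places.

4.1821

Δx = (7 − 3)/4 = 1.
v(3) = 1.5, v(4) = 1.2, v(5) = 1, v(6) = 6/7, v(7) = 0.75.
T_4 = (Δx/2)·[v(x_0) + 2v(x_1) + 2v(x_2) + 2v(x_3) + v(x_4)].
Sum ≈ 4.1821.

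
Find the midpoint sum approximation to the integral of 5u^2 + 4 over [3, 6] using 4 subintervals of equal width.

326.296875

Δu = (6 − 3)/4 = 0.75.
Midpoints: 3.375, 4.125, 4.875, 5.625.
f(3.375) = 60.953125, f(4.125) = 89.078125, f(4.875) = 122.828125, f(5.625) = 162.203125.
Sum = Δu · [f(3.375) + f(4.125) + f(4.875) + f(5.625)].
Sum = 326.296875.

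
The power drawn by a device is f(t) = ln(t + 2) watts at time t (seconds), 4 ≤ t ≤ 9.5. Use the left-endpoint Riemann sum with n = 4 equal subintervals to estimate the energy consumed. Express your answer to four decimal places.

Δt = (9.5 − 4)/4 = 1.375.
Left endpoints: 4, 5.375, 6.75, 8.125.
f(4) ≈ 1.7918, f(5.375) ≈ 1.9981, f(6.75) ≈ 2.1691, f(8.125) ≈ 2.3150.
Sum = Δt · [f(4) + f(5.375) + f(6.75) + f(8.125)].
Sum ≈ 11.3766.

11.3766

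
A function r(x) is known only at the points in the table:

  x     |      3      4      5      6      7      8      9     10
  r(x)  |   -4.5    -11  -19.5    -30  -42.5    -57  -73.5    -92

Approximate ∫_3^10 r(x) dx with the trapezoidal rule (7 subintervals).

Δx = 1.
T_7 = (1/2)·[(-4.5) + 2·(-11) + 2·(-19.5) + 2·(-30) + 2·(-42.5) + 2·(-57) + 2·(-73.5) + (-92)] = -281.75.

-281.75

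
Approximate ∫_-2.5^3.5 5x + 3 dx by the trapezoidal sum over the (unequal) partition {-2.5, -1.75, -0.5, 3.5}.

Subinterval widths: 0.75, 1.25, 4.
f(-2.5) = -9.5, f(-1.75) = -5.75, f(-0.5) = 0.5, f(3.5) = 20.5.
On each subinterval the trapezoid contributes (Δx_i/2)·[f(x_{i-1}) + f(x_i)].
Sum = 33.

33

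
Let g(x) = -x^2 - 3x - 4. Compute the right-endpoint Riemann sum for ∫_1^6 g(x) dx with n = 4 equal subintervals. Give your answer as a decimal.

-176.71875

Δx = (6 − 1)/4 = 1.25.
Right endpoints: 2.25, 3.5, 4.75, 6.
g(2.25) = -15.8125, g(3.5) = -26.75, g(4.75) = -40.8125, g(6) = -58.
Sum = Δx · [g(2.25) + g(3.5) + g(4.75) + g(6)].
Sum = -176.71875.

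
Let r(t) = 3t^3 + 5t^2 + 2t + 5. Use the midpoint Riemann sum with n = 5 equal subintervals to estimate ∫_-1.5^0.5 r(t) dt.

Δt = (0.5 − (-1.5))/5 = 0.4.
Midpoints: -1.3, -0.9, -0.5, -0.1, 0.3.
r(-1.3) = 4.259, r(-0.9) = 5.063, r(-0.5) = 4.875, r(-0.1) = 4.847, r(0.3) = 6.131.
Sum = Δt · [r(-1.3) + r(-0.9) + r(-0.5) + r(-0.1) + r(0.3)].
Sum = 10.07.

10.07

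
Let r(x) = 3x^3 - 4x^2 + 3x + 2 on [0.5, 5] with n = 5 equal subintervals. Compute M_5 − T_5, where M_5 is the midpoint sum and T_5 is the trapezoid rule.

-18.9084375

M_5 = 342.0253125.
T_5 = 360.93375.
M_5 − T_5 = -18.9084375.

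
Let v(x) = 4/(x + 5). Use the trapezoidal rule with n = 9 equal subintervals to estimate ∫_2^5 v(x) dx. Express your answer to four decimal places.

Δx = (5 − 2)/9 = 1/3.
v(2) = 4/7, v(7/3) = 6/11, v(8/3) = 12/23, v(3) = 0.5, v(10/3) = 0.48, v(11/3) = 6/13, v(4) = 4/9, v(13/3) = 3/7, v(14/3) = 12/29, v(5) = 0.4.
T_9 = (Δx/2)·[v(x_0) + 2v(x_1) + ... + 2v(x_{8}) + v(x_9)].
Sum ≈ 1.4271.

1.4271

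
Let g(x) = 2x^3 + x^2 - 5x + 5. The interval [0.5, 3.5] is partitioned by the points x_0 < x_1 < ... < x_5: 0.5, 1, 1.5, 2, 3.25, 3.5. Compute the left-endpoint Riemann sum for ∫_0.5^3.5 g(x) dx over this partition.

Subinterval widths: 0.5, 0.5, 0.5, 1.25, 0.25.
Left endpoints: 0.5, 1, 1.5, 2, 3.25.
g(0.5) = 3, g(1) = 3, g(1.5) = 6.5, g(2) = 15, g(3.25) = 67.96875.
Sum = Σ Δx_i · g(x_i).
Sum = 41.9921875.

41.9921875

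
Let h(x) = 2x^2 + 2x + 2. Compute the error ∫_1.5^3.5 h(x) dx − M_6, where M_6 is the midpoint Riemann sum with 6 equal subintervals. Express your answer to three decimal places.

0.037

Exact integral: ∫_1.5^3.5 h(x) dx ≈ 40.33333.
M_6 ≈ 40.29630.
Error ≈ 40.33333 − 40.29630 ≈ 0.037.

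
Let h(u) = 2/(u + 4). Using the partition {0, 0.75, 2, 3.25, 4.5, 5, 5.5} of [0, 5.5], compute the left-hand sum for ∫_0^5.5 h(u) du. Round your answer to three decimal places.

Subinterval widths: 0.75, 1.25, 1.25, 1.25, 0.5, 0.5.
Left endpoints: 0, 0.75, 2, 3.25, 4.5, 5.
h(0) = 0.5, h(0.75) = 8/19, h(2) = 1/3, h(3.25) = 8/29, h(4.5) = 4/17, h(5) = 2/9.
Sum = Σ Δu_i · h(u_i).
Sum ≈ 1.892.

1.892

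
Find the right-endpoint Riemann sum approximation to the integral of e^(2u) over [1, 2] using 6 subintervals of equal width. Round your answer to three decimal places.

Δu = (2 − 1)/6 = 1/6.
Right endpoints: 7/6, 4/3, 1.5, 5/3, 11/6, 2.
f(7/6) ≈ 10.312, f(4/3) ≈ 14.392, f(1.5) ≈ 20.086, f(5/3) ≈ 28.032, f(11/6) ≈ 39.121, f(2) ≈ 54.598.
Sum = Δu · [f(7/6) + f(4/3) + f(1.5) + ...].
Sum ≈ 27.757.

27.757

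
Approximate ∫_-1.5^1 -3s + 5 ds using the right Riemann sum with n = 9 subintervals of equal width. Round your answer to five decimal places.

Δs = (1 − (-1.5))/9 = 5/18.
Right endpoints: -11/9, -17/18, -2/3, -7/18, -1/9, 1/6, 4/9, 13/18, 1.
f(-11/9) = 26/3, f(-17/18) = 47/6, f(-2/3) = 7, f(-7/18) = 37/6, f(-1/9) = 16/3, f(1/6) = 4.5, f(4/9) = 11/3, f(13/18) = 17/6, f(1) = 2.
Sum = Δs · [f(-11/9) + f(-17/18) + f(-2/3) + ...].
Sum ≈ 13.33333.

13.33333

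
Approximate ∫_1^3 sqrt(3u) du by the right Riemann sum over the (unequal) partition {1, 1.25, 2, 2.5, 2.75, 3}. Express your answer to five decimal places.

Subinterval widths: 0.25, 0.75, 0.5, 0.25, 0.25.
Right endpoints: 1.25, 2, 2.5, 2.75, 3.
f(1.25) ≈ 1.93649, f(2) ≈ 2.44949, f(2.5) ≈ 2.73861, f(2.75) ≈ 2.87228, f(3) ≈ 3.00000.
Sum = Σ Δu_i · f(u_i).
Sum ≈ 5.15862.

5.15862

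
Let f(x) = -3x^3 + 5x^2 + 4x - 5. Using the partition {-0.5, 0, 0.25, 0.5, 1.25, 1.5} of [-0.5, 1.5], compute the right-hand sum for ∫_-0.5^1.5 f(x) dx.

Subinterval widths: 0.5, 0.25, 0.25, 0.75, 0.25.
Right endpoints: 0, 0.25, 0.5, 1.25, 1.5.
f(0) = -5, f(0.25) = -3.734375, f(0.5) = -2.125, f(1.25) = 1.953125, f(1.5) = 2.125.
Sum = Σ Δx_i · f(x_i).
Sum = -1.96875.

-1.96875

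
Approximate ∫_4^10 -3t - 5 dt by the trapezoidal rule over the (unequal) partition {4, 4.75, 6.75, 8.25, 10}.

-156

Subinterval widths: 0.75, 2, 1.5, 1.75.
f(4) = -17, f(4.75) = -19.25, f(6.75) = -25.25, f(8.25) = -29.75, f(10) = -35.
On each subinterval the trapezoid contributes (Δt_i/2)·[f(t_{i-1}) + f(t_i)].
Sum = -156.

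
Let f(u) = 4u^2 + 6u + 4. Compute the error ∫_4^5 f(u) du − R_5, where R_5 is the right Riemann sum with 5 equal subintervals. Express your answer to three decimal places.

-4.227

Exact integral: ∫_4^5 f(u) du ≈ 112.33333.
R_5 = 116.56.
Error ≈ 112.33333 − 116.56 ≈ -4.227.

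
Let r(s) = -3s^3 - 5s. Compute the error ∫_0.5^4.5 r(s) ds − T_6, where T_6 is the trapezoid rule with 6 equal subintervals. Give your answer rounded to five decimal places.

Exact integral: ∫_0.5^4.5 r(s) ds = -357.5.
T_6 ≈ -364.1666667.
Error ≈ -357.5 − (-364.1666667) ≈ 6.66667.

6.66667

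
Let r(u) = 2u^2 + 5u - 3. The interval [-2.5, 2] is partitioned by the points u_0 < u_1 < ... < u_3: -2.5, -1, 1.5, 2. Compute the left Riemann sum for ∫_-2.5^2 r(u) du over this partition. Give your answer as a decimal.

Subinterval widths: 1.5, 2.5, 0.5.
Left endpoints: -2.5, -1, 1.5.
r(-2.5) = -3, r(-1) = -6, r(1.5) = 9.
Sum = Σ Δu_i · r(u_i).
Sum = -15.

-15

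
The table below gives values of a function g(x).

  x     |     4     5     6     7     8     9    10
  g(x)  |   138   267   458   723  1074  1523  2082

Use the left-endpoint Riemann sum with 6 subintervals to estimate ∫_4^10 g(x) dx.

Δx = 1.
Sum = 1·[138 + 267 + 458 + 723 + 1074 + 1523] = 4183.

4183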